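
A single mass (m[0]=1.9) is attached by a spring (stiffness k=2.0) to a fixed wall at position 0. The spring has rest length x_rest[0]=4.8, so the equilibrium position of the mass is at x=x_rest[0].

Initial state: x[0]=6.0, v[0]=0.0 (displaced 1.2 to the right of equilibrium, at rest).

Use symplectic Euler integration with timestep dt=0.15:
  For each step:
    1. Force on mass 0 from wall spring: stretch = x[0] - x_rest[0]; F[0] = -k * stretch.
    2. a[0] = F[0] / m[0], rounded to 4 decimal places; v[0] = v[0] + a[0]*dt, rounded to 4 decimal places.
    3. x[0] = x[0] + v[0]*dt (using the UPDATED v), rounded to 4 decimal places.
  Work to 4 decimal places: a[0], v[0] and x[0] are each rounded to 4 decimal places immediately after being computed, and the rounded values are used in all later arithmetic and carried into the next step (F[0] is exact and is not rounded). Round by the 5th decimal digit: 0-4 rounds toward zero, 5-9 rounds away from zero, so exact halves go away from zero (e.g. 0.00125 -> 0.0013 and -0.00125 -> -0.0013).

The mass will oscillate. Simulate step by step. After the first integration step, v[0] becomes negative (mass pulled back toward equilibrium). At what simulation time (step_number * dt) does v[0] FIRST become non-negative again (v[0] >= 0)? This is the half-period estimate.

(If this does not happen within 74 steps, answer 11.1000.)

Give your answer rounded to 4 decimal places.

Step 0: x=[6.0000] v=[0.0000]
Step 1: x=[5.9716] v=[-0.1895]
Step 2: x=[5.9154] v=[-0.3745]
Step 3: x=[5.8328] v=[-0.5506]
Step 4: x=[5.7257] v=[-0.7137]
Step 5: x=[5.5967] v=[-0.8599]
Step 6: x=[5.4488] v=[-0.9857]
Step 7: x=[5.2856] v=[-1.0881]
Step 8: x=[5.1109] v=[-1.1648]
Step 9: x=[4.9288] v=[-1.2139]
Step 10: x=[4.7437] v=[-1.2342]
Step 11: x=[4.5599] v=[-1.2253]
Step 12: x=[4.3818] v=[-1.1874]
Step 13: x=[4.2136] v=[-1.1214]
Step 14: x=[4.0593] v=[-1.0288]
Step 15: x=[3.9225] v=[-0.9118]
Step 16: x=[3.8065] v=[-0.7732]
Step 17: x=[3.7141] v=[-0.6163]
Step 18: x=[3.6474] v=[-0.4448]
Step 19: x=[3.6080] v=[-0.2628]
Step 20: x=[3.5968] v=[-0.0746]
Step 21: x=[3.6141] v=[0.1154]
First v>=0 after going negative at step 21, time=3.1500

Answer: 3.1500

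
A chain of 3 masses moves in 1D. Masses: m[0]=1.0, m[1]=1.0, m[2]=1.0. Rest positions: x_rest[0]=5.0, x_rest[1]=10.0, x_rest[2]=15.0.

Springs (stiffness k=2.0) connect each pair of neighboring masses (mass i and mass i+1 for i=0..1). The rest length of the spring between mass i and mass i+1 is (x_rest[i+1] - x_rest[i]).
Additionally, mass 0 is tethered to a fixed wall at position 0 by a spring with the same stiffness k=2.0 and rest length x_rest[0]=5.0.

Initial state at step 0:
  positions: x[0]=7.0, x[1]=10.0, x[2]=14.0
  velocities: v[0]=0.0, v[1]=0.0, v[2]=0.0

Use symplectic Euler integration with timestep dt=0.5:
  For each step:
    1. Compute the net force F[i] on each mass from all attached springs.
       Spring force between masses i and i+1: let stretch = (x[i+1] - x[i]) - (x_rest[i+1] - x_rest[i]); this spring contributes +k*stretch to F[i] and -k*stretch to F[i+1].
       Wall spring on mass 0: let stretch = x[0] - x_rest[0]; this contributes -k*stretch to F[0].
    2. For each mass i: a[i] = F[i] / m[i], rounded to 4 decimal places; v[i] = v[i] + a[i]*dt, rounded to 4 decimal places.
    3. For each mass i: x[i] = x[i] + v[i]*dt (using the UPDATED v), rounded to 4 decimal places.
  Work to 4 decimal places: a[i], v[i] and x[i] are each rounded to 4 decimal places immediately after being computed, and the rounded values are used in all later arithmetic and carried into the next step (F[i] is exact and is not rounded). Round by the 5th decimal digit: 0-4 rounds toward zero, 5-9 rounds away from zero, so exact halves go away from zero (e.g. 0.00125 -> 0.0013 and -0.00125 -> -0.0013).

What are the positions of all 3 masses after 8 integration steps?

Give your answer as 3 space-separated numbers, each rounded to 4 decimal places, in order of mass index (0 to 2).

Answer: 5.6250 9.5587 15.1759

Derivation:
Step 0: x=[7.0000 10.0000 14.0000] v=[0.0000 0.0000 0.0000]
Step 1: x=[5.0000 10.5000 14.5000] v=[-4.0000 1.0000 1.0000]
Step 2: x=[3.2500 10.2500 15.5000] v=[-3.5000 -0.5000 2.0000]
Step 3: x=[3.3750 9.1250 16.3750] v=[0.2500 -2.2500 1.7500]
Step 4: x=[4.6875 8.7500 16.1250] v=[2.6250 -0.7500 -0.5000]
Step 5: x=[5.6875 10.0313 14.6875] v=[2.0000 2.5625 -2.8750]
Step 6: x=[6.0157 11.4688 13.4219] v=[0.6563 2.8749 -2.5312]
Step 7: x=[6.0626 11.1563 13.6798] v=[0.0937 -0.6251 0.5157]
Step 8: x=[5.6250 9.5587 15.1759] v=[-0.8752 -3.1953 2.9922]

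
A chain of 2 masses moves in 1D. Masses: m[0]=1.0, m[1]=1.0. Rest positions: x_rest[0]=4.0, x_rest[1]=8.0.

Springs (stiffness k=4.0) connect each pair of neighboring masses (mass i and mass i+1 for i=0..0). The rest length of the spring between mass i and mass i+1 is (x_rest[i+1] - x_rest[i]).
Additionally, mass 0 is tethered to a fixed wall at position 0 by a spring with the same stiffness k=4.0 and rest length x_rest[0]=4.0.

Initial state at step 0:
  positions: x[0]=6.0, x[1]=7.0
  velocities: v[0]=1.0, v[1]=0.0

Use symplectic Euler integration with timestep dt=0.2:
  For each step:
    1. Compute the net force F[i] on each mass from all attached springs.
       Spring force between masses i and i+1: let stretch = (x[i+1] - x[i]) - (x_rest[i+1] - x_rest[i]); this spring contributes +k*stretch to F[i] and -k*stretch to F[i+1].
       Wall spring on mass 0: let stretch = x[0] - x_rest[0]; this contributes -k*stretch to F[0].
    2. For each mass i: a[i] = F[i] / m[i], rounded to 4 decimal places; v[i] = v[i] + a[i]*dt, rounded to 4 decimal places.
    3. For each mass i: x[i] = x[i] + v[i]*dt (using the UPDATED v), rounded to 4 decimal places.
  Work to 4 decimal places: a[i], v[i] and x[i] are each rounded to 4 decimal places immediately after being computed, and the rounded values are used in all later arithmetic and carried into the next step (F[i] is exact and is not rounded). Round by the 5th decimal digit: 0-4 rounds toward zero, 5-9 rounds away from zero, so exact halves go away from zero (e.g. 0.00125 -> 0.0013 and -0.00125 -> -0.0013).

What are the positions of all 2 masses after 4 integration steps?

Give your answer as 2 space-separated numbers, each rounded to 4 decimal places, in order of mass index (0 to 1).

Step 0: x=[6.0000 7.0000] v=[1.0000 0.0000]
Step 1: x=[5.4000 7.4800] v=[-3.0000 2.4000]
Step 2: x=[4.2688 8.2672] v=[-5.6560 3.9360]
Step 3: x=[3.0943 9.0547] v=[-5.8723 3.9373]
Step 4: x=[2.3784 9.5285] v=[-3.5794 2.3690]

Answer: 2.3784 9.5285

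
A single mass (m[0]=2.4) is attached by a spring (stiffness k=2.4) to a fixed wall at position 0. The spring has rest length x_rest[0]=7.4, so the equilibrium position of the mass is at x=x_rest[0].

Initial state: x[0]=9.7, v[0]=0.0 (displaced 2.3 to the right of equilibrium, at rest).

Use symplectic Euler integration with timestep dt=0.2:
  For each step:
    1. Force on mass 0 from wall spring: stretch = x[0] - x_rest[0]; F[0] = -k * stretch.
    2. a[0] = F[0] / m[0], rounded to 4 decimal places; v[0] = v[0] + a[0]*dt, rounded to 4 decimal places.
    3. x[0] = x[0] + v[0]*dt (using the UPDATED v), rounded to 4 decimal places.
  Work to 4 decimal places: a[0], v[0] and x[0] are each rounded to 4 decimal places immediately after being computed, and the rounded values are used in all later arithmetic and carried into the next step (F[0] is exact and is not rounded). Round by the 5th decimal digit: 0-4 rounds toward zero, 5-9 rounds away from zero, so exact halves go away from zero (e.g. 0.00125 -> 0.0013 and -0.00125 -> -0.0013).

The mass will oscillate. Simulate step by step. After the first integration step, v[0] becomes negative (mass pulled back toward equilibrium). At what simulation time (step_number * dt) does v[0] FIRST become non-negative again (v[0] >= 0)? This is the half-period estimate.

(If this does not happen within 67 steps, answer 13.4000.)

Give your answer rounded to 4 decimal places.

Step 0: x=[9.7000] v=[0.0000]
Step 1: x=[9.6080] v=[-0.4600]
Step 2: x=[9.4277] v=[-0.9016]
Step 3: x=[9.1663] v=[-1.3071]
Step 4: x=[8.8342] v=[-1.6604]
Step 5: x=[8.4448] v=[-1.9472]
Step 6: x=[8.0136] v=[-2.1562]
Step 7: x=[7.5578] v=[-2.2789]
Step 8: x=[7.0957] v=[-2.3105]
Step 9: x=[6.6458] v=[-2.2496]
Step 10: x=[6.2260] v=[-2.0988]
Step 11: x=[5.8532] v=[-1.8640]
Step 12: x=[5.5423] v=[-1.5546]
Step 13: x=[5.3057] v=[-1.1831]
Step 14: x=[5.1529] v=[-0.7642]
Step 15: x=[5.0899] v=[-0.3148]
Step 16: x=[5.1193] v=[0.1472]
First v>=0 after going negative at step 16, time=3.2000

Answer: 3.2000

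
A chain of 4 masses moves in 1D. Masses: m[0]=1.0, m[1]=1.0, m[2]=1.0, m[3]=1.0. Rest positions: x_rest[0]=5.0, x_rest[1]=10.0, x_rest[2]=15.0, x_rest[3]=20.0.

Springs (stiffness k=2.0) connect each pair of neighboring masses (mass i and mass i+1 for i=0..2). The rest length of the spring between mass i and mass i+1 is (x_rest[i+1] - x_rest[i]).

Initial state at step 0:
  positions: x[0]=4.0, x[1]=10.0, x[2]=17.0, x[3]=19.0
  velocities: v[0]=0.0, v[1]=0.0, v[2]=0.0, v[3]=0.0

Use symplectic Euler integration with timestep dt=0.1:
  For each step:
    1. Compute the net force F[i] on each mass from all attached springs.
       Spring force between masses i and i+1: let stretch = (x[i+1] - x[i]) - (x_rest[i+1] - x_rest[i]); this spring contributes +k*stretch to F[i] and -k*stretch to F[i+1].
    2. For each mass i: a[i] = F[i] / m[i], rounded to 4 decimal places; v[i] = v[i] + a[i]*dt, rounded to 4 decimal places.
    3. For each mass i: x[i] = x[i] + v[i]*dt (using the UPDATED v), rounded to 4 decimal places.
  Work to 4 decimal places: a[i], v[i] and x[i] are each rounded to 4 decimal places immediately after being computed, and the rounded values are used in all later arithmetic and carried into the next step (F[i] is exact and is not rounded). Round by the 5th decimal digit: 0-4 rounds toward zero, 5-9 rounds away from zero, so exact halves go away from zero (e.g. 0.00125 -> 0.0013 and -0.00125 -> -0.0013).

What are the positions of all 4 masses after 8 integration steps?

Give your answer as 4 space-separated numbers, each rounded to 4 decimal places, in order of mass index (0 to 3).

Step 0: x=[4.0000 10.0000 17.0000 19.0000] v=[0.0000 0.0000 0.0000 0.0000]
Step 1: x=[4.0200 10.0200 16.9000 19.0600] v=[0.2000 0.2000 -1.0000 0.6000]
Step 2: x=[4.0600 10.0576 16.7056 19.1768] v=[0.4000 0.3760 -1.9440 1.1680]
Step 3: x=[4.1200 10.1082 16.4277 19.3442] v=[0.5995 0.5061 -2.7794 1.6738]
Step 4: x=[4.1997 10.1654 16.0817 19.5533] v=[0.7971 0.5724 -3.4600 2.0905]
Step 5: x=[4.2987 10.2217 15.6868 19.7929] v=[0.9902 0.5625 -3.9489 2.3962]
Step 6: x=[4.4162 10.2688 15.2647 20.0504] v=[1.1748 0.4709 -4.2207 2.5750]
Step 7: x=[4.5507 10.2988 14.8384 20.3122] v=[1.3453 0.2996 -4.2627 2.6179]
Step 8: x=[4.7002 10.3046 14.4308 20.5645] v=[1.4949 0.0579 -4.0759 2.5231]

Answer: 4.7002 10.3046 14.4308 20.5645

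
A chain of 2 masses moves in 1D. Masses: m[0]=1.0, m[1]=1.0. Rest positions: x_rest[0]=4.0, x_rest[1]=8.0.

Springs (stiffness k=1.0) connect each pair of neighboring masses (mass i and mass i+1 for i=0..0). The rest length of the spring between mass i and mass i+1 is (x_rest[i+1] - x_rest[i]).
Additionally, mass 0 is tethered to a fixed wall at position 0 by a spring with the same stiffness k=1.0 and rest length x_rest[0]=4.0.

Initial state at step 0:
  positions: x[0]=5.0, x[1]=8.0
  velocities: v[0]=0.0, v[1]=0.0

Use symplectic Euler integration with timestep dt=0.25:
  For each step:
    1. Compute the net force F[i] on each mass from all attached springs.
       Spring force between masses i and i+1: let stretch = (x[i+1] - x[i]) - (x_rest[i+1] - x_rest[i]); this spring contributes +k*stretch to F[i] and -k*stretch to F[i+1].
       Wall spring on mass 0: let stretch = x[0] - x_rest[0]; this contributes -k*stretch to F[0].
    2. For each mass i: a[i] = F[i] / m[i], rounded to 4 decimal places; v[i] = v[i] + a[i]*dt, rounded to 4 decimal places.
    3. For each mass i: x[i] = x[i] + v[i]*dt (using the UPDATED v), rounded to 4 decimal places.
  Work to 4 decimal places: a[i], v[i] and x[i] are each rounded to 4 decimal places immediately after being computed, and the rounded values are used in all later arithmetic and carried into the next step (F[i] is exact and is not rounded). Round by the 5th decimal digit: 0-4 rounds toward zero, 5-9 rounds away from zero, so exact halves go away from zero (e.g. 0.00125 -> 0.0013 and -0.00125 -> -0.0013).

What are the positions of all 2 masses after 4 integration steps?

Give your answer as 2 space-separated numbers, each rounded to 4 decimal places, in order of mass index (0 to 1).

Step 0: x=[5.0000 8.0000] v=[0.0000 0.0000]
Step 1: x=[4.8750 8.0625] v=[-0.5000 0.2500]
Step 2: x=[4.6445 8.1758] v=[-0.9219 0.4531]
Step 3: x=[4.3445 8.3184] v=[-1.2002 0.5703]
Step 4: x=[4.0213 8.4626] v=[-1.2929 0.5768]

Answer: 4.0213 8.4626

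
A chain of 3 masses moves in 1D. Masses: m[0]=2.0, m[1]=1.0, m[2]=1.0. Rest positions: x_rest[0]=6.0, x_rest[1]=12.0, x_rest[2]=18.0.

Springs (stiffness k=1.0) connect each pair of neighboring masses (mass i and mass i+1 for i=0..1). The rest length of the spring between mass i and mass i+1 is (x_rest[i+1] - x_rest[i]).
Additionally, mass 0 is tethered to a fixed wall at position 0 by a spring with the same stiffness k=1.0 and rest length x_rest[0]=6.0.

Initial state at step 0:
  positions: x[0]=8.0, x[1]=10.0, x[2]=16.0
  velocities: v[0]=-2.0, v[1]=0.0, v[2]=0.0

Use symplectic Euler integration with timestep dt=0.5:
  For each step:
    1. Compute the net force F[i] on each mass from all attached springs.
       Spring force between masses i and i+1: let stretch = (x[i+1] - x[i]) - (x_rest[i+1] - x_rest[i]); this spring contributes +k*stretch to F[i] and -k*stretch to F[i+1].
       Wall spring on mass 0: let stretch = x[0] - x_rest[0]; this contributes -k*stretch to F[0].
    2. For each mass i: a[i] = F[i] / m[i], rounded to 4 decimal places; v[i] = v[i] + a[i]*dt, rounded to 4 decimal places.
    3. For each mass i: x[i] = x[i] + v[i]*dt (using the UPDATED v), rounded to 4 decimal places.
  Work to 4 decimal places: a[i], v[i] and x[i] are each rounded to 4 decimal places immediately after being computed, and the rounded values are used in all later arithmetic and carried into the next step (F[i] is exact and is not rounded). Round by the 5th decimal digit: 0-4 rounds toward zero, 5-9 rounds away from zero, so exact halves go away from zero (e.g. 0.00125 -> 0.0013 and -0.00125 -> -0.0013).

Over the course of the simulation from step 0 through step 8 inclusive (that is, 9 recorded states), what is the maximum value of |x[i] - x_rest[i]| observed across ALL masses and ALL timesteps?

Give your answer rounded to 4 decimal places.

Step 0: x=[8.0000 10.0000 16.0000] v=[-2.0000 0.0000 0.0000]
Step 1: x=[6.2500 11.0000 16.0000] v=[-3.5000 2.0000 0.0000]
Step 2: x=[4.3125 12.0625 16.2500] v=[-3.8750 2.1250 0.5000]
Step 3: x=[2.8047 12.2344 16.9532] v=[-3.0156 0.3438 1.4063]
Step 4: x=[2.1250 11.2286 17.9767] v=[-1.3594 -2.0117 2.0469]
Step 5: x=[2.3177 9.6339 18.8132] v=[0.3853 -3.1895 1.6729]
Step 6: x=[3.1352 8.5049 18.8549] v=[1.6350 -2.2580 0.0833]
Step 7: x=[4.2321 8.6210 17.8091] v=[2.1937 0.2322 -2.0917]
Step 8: x=[5.3486 9.9369 15.9662] v=[2.2329 2.6318 -3.6858]
Max displacement = 3.8750

Answer: 3.8750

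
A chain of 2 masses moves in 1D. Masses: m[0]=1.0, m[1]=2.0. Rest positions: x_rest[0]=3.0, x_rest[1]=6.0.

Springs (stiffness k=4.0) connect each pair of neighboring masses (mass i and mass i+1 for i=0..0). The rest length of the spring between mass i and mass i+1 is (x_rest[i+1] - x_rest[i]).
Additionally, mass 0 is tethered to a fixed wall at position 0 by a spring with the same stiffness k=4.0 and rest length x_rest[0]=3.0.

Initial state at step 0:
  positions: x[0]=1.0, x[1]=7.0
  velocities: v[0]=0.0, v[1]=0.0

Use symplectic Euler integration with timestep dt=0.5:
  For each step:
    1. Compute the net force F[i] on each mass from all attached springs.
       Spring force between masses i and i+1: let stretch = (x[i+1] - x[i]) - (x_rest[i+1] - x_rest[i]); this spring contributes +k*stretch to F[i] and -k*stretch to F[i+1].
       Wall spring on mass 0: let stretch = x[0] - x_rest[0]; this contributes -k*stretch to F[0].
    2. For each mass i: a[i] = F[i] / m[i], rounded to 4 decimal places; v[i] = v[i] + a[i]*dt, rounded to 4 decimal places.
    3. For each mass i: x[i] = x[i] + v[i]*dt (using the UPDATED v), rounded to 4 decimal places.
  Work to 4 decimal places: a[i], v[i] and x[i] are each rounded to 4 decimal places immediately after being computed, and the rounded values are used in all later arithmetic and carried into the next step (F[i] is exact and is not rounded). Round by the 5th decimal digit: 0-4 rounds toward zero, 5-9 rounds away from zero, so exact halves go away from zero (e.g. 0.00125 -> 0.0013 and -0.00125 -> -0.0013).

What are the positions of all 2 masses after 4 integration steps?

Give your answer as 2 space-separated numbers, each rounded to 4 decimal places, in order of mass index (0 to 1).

Answer: 2.3750 5.9375

Derivation:
Step 0: x=[1.0000 7.0000] v=[0.0000 0.0000]
Step 1: x=[6.0000 5.5000] v=[10.0000 -3.0000]
Step 2: x=[4.5000 5.7500] v=[-3.0000 0.5000]
Step 3: x=[-0.2500 6.8750] v=[-9.5000 2.2500]
Step 4: x=[2.3750 5.9375] v=[5.2500 -1.8750]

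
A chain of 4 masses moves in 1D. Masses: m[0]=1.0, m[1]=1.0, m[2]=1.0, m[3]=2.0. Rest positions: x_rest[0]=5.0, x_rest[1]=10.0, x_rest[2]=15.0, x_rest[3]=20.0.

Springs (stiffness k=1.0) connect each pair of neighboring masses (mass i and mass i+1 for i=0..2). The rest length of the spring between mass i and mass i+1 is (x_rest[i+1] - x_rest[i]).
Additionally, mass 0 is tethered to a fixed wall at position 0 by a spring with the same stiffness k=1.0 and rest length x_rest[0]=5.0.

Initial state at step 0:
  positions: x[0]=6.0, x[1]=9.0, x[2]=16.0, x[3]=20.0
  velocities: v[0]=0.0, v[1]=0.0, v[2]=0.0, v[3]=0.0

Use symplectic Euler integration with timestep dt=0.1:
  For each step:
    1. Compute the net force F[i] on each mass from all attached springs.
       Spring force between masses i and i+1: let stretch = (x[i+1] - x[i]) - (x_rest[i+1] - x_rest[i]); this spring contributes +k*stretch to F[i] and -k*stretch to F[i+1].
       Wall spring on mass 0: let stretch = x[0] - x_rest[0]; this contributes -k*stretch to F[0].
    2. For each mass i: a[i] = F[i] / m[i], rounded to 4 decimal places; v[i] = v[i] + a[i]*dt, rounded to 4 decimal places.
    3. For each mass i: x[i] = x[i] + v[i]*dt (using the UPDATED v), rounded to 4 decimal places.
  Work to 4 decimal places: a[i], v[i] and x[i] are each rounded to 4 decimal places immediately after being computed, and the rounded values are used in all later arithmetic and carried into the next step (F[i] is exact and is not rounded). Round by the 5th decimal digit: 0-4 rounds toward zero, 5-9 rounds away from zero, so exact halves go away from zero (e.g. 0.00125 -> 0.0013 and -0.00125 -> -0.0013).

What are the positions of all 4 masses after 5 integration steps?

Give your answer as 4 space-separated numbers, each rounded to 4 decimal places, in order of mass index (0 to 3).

Answer: 5.5841 9.5524 15.5858 20.0690

Derivation:
Step 0: x=[6.0000 9.0000 16.0000 20.0000] v=[0.0000 0.0000 0.0000 0.0000]
Step 1: x=[5.9700 9.0400 15.9700 20.0050] v=[-0.3000 0.4000 -0.3000 0.0500]
Step 2: x=[5.9110 9.1186 15.9111 20.0148] v=[-0.5900 0.7860 -0.5895 0.0983]
Step 3: x=[5.8250 9.2331 15.8253 20.0291] v=[-0.8603 1.1445 -0.8584 0.1431]
Step 4: x=[5.7148 9.3794 15.7156 20.0474] v=[-1.1020 1.4629 -1.0972 0.1829]
Step 5: x=[5.5841 9.5524 15.5858 20.0690] v=[-1.3070 1.7301 -1.2976 0.2163]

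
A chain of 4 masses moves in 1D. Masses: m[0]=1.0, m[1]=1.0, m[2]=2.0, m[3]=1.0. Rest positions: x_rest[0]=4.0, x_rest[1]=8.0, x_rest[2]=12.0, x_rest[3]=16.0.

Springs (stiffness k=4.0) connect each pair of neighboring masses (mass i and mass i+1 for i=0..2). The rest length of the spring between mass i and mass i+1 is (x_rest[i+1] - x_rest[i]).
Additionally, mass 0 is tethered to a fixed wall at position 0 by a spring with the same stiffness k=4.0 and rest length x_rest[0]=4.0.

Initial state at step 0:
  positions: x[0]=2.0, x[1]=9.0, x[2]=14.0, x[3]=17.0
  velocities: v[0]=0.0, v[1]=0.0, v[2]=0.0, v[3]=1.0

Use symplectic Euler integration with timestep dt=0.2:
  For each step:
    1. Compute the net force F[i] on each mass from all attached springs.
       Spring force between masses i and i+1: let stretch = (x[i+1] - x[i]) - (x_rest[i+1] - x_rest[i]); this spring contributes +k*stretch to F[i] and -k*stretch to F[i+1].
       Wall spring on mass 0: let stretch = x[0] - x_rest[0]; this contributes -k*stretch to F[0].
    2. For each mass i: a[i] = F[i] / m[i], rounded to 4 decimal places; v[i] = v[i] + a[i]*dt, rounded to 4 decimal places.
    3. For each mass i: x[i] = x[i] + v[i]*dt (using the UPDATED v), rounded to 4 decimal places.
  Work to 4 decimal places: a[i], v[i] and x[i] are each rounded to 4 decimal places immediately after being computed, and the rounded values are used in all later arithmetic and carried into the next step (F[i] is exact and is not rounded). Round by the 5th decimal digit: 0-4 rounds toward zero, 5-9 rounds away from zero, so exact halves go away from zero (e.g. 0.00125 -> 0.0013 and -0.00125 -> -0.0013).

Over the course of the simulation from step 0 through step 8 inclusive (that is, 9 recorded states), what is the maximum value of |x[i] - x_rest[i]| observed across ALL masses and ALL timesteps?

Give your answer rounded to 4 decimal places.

Answer: 2.4502

Derivation:
Step 0: x=[2.0000 9.0000 14.0000 17.0000] v=[0.0000 0.0000 0.0000 1.0000]
Step 1: x=[2.8000 8.6800 13.8400 17.3600] v=[4.0000 -1.6000 -0.8000 1.8000]
Step 2: x=[4.0928 8.2448 13.5488 17.7968] v=[6.4640 -2.1760 -1.4560 2.1840]
Step 3: x=[5.3951 7.9939 13.1731 18.1939] v=[6.5114 -1.2544 -1.8784 1.9856]
Step 4: x=[6.2500 8.1559 12.7847 18.4277] v=[4.2744 0.8099 -1.9418 1.1690]
Step 5: x=[6.4098 8.7535 12.4775 18.3986] v=[0.7991 2.9882 -1.5361 -0.1454]
Step 6: x=[5.9190 9.5720 12.3460 18.0621] v=[-2.4538 4.0924 -0.6573 -1.6823]
Step 7: x=[5.0657 10.2498 12.4499 17.4511] v=[-4.2666 3.3892 0.5195 -3.0552]
Step 8: x=[4.2313 10.4502 12.7779 16.6799] v=[-4.1719 1.0020 1.6399 -3.8562]
Max displacement = 2.4502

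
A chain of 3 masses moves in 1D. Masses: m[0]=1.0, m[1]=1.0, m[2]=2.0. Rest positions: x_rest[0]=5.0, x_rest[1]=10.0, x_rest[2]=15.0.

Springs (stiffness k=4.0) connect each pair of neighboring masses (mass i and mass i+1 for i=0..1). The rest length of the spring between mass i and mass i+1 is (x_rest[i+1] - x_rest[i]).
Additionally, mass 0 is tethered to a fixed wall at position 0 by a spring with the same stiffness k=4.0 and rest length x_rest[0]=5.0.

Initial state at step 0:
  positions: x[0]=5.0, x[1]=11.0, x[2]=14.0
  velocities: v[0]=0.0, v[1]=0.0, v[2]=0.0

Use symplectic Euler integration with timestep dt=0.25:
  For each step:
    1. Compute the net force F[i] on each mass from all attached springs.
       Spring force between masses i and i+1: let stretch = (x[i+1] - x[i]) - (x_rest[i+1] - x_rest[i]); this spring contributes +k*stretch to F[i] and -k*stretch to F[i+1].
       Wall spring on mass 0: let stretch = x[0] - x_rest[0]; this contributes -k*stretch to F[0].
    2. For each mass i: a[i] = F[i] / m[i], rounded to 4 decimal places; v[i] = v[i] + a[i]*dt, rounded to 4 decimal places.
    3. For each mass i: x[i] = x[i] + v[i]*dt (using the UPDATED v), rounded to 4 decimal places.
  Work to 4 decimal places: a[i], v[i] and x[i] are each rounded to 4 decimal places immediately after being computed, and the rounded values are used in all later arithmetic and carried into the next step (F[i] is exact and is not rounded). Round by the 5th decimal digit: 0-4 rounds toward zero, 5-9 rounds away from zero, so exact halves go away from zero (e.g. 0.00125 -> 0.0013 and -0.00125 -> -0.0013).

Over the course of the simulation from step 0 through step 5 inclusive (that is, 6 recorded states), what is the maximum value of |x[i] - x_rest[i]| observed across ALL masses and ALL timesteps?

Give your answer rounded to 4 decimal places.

Answer: 1.3594

Derivation:
Step 0: x=[5.0000 11.0000 14.0000] v=[0.0000 0.0000 0.0000]
Step 1: x=[5.2500 10.2500 14.2500] v=[1.0000 -3.0000 1.0000]
Step 2: x=[5.4375 9.2500 14.6250] v=[0.7500 -4.0000 1.5000]
Step 3: x=[5.2188 8.6406 14.9531] v=[-0.8750 -2.4375 1.3125]
Step 4: x=[4.5508 8.7539 15.1172] v=[-2.6720 0.4532 0.6563]
Step 5: x=[3.7959 9.4073 15.1109] v=[-3.0197 2.6134 -0.0254]
Max displacement = 1.3594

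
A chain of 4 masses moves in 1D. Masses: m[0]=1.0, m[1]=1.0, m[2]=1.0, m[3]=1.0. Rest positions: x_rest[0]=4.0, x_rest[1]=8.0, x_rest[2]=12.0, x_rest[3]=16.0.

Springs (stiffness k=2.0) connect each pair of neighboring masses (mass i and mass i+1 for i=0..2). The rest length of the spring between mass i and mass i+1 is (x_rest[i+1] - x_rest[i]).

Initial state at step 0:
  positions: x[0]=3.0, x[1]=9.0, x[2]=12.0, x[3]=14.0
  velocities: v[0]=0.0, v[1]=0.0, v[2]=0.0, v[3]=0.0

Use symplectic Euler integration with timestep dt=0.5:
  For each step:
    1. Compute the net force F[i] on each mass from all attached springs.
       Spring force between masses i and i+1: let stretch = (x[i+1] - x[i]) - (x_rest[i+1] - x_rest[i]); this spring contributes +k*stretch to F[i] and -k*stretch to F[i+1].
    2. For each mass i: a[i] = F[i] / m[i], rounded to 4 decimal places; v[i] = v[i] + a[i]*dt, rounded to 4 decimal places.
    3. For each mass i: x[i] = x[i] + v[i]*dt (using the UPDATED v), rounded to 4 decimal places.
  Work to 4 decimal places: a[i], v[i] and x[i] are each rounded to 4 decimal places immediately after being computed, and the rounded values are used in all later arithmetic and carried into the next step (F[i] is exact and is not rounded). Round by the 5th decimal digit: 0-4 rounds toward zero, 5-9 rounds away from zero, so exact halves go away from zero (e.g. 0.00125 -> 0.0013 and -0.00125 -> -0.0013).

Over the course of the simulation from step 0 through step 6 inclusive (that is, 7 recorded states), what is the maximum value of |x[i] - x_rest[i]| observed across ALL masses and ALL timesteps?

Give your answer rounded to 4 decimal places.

Step 0: x=[3.0000 9.0000 12.0000 14.0000] v=[0.0000 0.0000 0.0000 0.0000]
Step 1: x=[4.0000 7.5000 11.5000 15.0000] v=[2.0000 -3.0000 -1.0000 2.0000]
Step 2: x=[4.7500 6.2500 10.7500 16.2500] v=[1.5000 -2.5000 -1.5000 2.5000]
Step 3: x=[4.2500 6.5000 10.5000 16.7500] v=[-1.0000 0.5000 -0.5000 1.0000]
Step 4: x=[2.8750 7.6250 11.3750 16.1250] v=[-2.7500 2.2500 1.7500 -1.2500]
Step 5: x=[1.8750 8.2500 12.7500 15.1250] v=[-2.0000 1.2500 2.7500 -2.0000]
Step 6: x=[2.0625 7.9375 13.0625 14.9375] v=[0.3750 -0.6250 0.6250 -0.3750]
Max displacement = 2.1250

Answer: 2.1250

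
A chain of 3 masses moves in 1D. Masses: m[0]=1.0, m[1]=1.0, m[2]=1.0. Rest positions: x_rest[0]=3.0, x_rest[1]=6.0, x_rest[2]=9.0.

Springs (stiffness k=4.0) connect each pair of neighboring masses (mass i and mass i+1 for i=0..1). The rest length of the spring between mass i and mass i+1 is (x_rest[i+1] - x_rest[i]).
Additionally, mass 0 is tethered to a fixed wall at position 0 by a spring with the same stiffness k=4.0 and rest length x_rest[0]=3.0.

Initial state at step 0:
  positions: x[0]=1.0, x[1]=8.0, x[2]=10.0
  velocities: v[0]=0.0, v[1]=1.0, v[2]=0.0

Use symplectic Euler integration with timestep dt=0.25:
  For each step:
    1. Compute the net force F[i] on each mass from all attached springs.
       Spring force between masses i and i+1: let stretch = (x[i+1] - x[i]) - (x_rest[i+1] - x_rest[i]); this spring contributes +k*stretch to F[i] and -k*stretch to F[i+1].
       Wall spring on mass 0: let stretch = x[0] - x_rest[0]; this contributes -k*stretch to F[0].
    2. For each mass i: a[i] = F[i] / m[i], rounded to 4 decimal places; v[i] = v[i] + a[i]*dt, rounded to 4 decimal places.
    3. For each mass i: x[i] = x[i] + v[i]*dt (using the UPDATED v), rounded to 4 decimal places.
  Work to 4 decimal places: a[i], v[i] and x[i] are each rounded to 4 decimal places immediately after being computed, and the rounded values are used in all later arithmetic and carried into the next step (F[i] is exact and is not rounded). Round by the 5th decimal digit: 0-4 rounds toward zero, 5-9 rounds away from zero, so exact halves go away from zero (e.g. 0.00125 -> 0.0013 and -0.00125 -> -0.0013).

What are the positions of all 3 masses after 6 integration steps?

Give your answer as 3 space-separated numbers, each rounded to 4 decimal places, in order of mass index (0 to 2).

Answer: 2.3867 8.4929 8.3647

Derivation:
Step 0: x=[1.0000 8.0000 10.0000] v=[0.0000 1.0000 0.0000]
Step 1: x=[2.5000 7.0000 10.2500] v=[6.0000 -4.0000 1.0000]
Step 2: x=[4.5000 5.6875 10.4375] v=[8.0000 -5.2500 0.7500]
Step 3: x=[5.6719 5.2656 10.1875] v=[4.6875 -1.6875 -1.0000]
Step 4: x=[5.3242 6.1758 9.4570] v=[-1.3907 3.6407 -2.9219]
Step 5: x=[3.8584 7.6934 8.6562] v=[-5.8633 6.0703 -3.2031]
Step 6: x=[2.3867 8.4929 8.3647] v=[-5.8867 3.1981 -1.1659]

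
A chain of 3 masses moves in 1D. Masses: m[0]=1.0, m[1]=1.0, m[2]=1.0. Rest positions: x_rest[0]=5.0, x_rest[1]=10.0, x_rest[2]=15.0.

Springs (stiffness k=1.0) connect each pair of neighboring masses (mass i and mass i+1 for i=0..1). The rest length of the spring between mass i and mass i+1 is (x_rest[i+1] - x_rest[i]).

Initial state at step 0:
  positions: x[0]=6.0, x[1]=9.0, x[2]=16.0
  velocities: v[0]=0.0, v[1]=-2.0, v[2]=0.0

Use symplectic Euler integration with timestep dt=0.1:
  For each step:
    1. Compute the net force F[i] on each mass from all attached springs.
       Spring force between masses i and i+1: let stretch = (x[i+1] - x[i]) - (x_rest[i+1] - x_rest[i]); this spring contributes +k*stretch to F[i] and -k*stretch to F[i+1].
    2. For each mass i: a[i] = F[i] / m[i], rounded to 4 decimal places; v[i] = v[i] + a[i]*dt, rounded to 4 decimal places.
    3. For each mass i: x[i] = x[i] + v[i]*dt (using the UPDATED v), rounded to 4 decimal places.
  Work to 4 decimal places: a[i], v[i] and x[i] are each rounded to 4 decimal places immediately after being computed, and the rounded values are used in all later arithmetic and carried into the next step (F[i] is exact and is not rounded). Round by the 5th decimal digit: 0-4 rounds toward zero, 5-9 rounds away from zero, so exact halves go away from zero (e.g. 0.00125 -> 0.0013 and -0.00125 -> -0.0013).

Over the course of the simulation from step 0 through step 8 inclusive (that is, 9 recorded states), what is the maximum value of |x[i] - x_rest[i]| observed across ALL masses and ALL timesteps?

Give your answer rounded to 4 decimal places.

Step 0: x=[6.0000 9.0000 16.0000] v=[0.0000 -2.0000 0.0000]
Step 1: x=[5.9800 8.8400 15.9800] v=[-0.2000 -1.6000 -0.2000]
Step 2: x=[5.9386 8.7228 15.9386] v=[-0.4140 -1.1720 -0.4140]
Step 3: x=[5.8750 8.6499 15.8750] v=[-0.6356 -0.7288 -0.6356]
Step 4: x=[5.7892 8.6215 15.7892] v=[-0.8581 -0.2838 -0.8581]
Step 5: x=[5.6817 8.6365 15.6817] v=[-1.0749 0.1497 -1.0749]
Step 6: x=[5.5538 8.6924 15.5538] v=[-1.2794 0.5587 -1.2794]
Step 7: x=[5.4073 8.7855 15.4073] v=[-1.4655 0.9310 -1.4655]
Step 8: x=[5.2445 8.9110 15.2445] v=[-1.6277 1.2554 -1.6277]
Max displacement = 1.3785

Answer: 1.3785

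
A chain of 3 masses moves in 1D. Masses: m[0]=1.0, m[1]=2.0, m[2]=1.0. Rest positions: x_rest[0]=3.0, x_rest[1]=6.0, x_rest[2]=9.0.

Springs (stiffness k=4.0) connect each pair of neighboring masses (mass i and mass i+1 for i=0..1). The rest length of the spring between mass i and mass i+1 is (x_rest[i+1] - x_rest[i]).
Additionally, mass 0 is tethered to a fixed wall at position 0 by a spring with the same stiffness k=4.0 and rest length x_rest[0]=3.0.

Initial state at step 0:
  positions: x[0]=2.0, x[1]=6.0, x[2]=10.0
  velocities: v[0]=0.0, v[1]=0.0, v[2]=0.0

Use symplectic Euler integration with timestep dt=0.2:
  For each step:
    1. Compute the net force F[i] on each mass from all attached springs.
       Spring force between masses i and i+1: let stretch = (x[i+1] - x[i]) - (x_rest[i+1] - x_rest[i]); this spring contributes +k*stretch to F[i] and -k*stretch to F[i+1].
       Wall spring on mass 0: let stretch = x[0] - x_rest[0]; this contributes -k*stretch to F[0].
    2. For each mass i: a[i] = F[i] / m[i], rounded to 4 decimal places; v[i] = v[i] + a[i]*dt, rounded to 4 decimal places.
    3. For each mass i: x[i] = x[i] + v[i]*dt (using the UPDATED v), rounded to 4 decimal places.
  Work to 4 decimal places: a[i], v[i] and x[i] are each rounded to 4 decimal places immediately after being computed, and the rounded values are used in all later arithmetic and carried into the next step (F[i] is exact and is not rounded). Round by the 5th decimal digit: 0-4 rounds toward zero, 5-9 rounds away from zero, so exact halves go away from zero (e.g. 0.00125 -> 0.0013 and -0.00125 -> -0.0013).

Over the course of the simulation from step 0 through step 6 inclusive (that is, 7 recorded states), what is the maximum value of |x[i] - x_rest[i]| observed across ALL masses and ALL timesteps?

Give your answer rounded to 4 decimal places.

Step 0: x=[2.0000 6.0000 10.0000] v=[0.0000 0.0000 0.0000]
Step 1: x=[2.3200 6.0000 9.8400] v=[1.6000 0.0000 -0.8000]
Step 2: x=[2.8576 6.0128 9.5456] v=[2.6880 0.0640 -1.4720]
Step 3: x=[3.4428 6.0558 9.1660] v=[2.9261 0.2150 -1.8982]
Step 4: x=[3.8953 6.1386 8.7687] v=[2.2623 0.4139 -1.9864]
Step 5: x=[4.0834 6.2523 8.4306] v=[0.9407 0.5686 -1.6905]
Step 6: x=[3.9652 6.3668 8.2240] v=[-0.5909 0.5724 -1.0331]
Max displacement = 1.0834

Answer: 1.0834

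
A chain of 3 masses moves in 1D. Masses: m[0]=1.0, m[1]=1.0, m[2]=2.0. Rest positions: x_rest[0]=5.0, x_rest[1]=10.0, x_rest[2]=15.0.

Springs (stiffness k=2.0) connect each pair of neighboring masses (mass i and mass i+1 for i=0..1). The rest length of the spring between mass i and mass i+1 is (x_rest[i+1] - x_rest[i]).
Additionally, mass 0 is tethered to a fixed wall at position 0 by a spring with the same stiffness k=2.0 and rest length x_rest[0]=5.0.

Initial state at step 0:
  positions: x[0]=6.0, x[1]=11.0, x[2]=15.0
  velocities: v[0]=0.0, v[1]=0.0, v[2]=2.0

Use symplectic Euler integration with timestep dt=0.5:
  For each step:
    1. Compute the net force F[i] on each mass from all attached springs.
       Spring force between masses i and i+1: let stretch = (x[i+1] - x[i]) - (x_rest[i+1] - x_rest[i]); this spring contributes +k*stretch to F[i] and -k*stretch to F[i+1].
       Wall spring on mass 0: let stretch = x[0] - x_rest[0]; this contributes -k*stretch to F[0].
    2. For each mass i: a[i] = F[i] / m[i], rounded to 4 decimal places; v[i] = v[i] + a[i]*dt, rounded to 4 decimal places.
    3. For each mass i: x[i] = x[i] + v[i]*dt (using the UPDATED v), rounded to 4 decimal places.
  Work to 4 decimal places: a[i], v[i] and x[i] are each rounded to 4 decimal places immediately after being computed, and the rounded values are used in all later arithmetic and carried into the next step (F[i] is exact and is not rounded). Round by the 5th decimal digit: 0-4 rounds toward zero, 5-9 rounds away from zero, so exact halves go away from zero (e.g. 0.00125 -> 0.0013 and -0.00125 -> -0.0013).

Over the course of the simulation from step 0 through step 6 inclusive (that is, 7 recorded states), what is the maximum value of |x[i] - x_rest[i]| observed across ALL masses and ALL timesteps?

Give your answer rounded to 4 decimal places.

Step 0: x=[6.0000 11.0000 15.0000] v=[0.0000 0.0000 2.0000]
Step 1: x=[5.5000 10.5000 16.2500] v=[-1.0000 -1.0000 2.5000]
Step 2: x=[4.7500 10.3750 17.3125] v=[-1.5000 -0.2500 2.1250]
Step 3: x=[4.4375 10.9063 17.8907] v=[-0.6250 1.0625 1.1563]
Step 4: x=[5.1407 11.6954 17.9728] v=[1.4063 1.5781 0.1641]
Step 5: x=[6.5509 12.3458 17.7355] v=[2.8203 1.3008 -0.4746]
Step 6: x=[7.5831 12.7936 17.4008] v=[2.0643 0.8956 -0.6695]
Max displacement = 2.9728

Answer: 2.9728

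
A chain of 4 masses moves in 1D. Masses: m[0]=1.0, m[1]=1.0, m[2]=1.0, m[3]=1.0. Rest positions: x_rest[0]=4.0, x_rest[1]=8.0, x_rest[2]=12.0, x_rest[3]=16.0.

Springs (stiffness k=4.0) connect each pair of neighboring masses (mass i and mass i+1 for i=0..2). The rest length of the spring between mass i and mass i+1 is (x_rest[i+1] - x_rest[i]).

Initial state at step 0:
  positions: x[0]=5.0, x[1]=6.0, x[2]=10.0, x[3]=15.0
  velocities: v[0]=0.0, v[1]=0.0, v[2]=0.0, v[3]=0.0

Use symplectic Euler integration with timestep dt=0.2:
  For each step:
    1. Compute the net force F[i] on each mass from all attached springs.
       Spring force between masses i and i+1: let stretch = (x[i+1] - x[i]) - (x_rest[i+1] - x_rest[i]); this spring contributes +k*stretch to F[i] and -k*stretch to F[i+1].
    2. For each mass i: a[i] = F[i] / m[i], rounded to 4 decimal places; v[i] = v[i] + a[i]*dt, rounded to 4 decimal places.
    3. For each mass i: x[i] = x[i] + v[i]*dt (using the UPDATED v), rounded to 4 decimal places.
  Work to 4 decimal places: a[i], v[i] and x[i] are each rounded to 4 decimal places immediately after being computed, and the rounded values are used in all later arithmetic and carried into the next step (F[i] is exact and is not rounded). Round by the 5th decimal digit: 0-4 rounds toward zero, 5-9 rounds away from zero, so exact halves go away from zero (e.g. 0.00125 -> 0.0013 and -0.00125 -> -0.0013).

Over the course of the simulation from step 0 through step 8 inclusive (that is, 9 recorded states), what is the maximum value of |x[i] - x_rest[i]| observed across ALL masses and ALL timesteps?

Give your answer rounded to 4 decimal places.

Answer: 2.2278

Derivation:
Step 0: x=[5.0000 6.0000 10.0000 15.0000] v=[0.0000 0.0000 0.0000 0.0000]
Step 1: x=[4.5200 6.4800 10.1600 14.8400] v=[-2.4000 2.4000 0.8000 -0.8000]
Step 2: x=[3.7136 7.2352 10.4800 14.5712] v=[-4.0320 3.7760 1.6000 -1.3440]
Step 3: x=[2.8307 7.9461 10.9354 14.2878] v=[-4.4147 3.5546 2.2771 -1.4170]
Step 4: x=[2.1262 8.3168 11.4489 14.1080] v=[-3.5224 1.8537 2.5676 -0.8989]
Step 5: x=[1.7722 8.1982 11.8867 14.1428] v=[-1.7699 -0.5931 2.1892 0.1738]
Step 6: x=[1.8064 7.6416 12.0954 14.4566] v=[0.1709 -2.7831 1.0433 1.5689]
Step 7: x=[2.1342 6.8640 11.9692 15.0326] v=[1.6391 -3.8882 -0.6308 2.8799]
Step 8: x=[2.5788 6.1464 11.5164 15.7584] v=[2.2229 -3.5879 -2.2642 3.6292]
Max displacement = 2.2278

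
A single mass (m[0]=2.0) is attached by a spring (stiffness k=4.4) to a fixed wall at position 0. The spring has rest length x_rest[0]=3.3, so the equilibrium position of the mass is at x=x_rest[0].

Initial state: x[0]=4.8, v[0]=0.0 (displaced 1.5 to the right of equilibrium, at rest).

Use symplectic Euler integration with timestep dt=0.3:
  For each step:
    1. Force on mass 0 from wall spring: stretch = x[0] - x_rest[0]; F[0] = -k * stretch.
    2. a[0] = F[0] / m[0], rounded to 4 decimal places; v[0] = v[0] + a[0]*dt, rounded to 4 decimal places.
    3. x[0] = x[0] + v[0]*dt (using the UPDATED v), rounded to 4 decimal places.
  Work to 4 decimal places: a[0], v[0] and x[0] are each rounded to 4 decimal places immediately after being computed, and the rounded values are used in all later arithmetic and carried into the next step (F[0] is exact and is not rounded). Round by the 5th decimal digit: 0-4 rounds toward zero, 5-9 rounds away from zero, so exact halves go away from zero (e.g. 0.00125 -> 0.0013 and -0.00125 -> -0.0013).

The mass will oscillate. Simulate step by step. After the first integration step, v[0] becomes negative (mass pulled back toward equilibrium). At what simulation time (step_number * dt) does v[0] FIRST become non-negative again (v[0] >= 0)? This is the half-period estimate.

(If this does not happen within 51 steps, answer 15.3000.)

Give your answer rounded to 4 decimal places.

Step 0: x=[4.8000] v=[0.0000]
Step 1: x=[4.5030] v=[-0.9900]
Step 2: x=[3.9678] v=[-1.7840]
Step 3: x=[3.3004] v=[-2.2248]
Step 4: x=[2.6329] v=[-2.2251]
Step 5: x=[2.0975] v=[-1.7848]
Step 6: x=[1.8001] v=[-0.9912]
Step 7: x=[1.7997] v=[-0.0013]
Step 8: x=[2.0964] v=[0.9889]
First v>=0 after going negative at step 8, time=2.4000

Answer: 2.4000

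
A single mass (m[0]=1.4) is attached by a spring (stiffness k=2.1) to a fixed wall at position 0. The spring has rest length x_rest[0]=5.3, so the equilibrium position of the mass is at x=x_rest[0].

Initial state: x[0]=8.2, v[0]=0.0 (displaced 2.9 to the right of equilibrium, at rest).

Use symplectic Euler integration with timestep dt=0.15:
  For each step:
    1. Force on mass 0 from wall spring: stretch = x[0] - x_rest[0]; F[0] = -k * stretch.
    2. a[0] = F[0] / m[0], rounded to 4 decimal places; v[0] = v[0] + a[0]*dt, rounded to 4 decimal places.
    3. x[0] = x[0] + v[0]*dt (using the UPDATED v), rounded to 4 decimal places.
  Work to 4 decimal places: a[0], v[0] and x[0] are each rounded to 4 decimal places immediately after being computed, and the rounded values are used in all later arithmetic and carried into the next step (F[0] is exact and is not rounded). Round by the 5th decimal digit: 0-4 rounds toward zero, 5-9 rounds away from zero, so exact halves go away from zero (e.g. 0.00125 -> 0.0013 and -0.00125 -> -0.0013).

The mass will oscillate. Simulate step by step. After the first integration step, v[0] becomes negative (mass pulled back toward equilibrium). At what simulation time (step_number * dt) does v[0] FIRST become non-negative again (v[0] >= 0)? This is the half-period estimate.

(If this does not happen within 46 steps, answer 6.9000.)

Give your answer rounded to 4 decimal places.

Answer: 2.7000

Derivation:
Step 0: x=[8.2000] v=[0.0000]
Step 1: x=[8.1021] v=[-0.6525]
Step 2: x=[7.9097] v=[-1.2830]
Step 3: x=[7.6292] v=[-1.8702]
Step 4: x=[7.2701] v=[-2.3943]
Step 5: x=[6.8445] v=[-2.8376]
Step 6: x=[6.3667] v=[-3.1851]
Step 7: x=[5.8529] v=[-3.4251]
Step 8: x=[5.3205] v=[-3.5495]
Step 9: x=[4.7874] v=[-3.5541]
Step 10: x=[4.2716] v=[-3.4388]
Step 11: x=[3.7905] v=[-3.2074]
Step 12: x=[3.3603] v=[-2.8678]
Step 13: x=[2.9956] v=[-2.4314]
Step 14: x=[2.7087] v=[-1.9129]
Step 15: x=[2.5092] v=[-1.3299]
Step 16: x=[2.4039] v=[-0.7020]
Step 17: x=[2.3963] v=[-0.0504]
Step 18: x=[2.4867] v=[0.6029]
First v>=0 after going negative at step 18, time=2.7000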